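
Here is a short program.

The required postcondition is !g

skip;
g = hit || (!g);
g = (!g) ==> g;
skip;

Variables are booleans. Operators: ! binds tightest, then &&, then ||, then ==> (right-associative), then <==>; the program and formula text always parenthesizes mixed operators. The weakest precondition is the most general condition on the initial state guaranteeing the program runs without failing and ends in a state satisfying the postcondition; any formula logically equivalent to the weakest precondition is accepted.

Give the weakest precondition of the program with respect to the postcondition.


Working backward. After the program, !g must hold.
Before skip: !g
Before g := (!g) ==> g: !((!g) ==> g)
Before g := hit || (!g): !((!(hit || (!g))) ==> (hit || (!g)))
Before skip: !((!(hit || (!g))) ==> (hit || (!g)))
Answer: WP = !((!(hit || (!g))) ==> (hit || (!g)))


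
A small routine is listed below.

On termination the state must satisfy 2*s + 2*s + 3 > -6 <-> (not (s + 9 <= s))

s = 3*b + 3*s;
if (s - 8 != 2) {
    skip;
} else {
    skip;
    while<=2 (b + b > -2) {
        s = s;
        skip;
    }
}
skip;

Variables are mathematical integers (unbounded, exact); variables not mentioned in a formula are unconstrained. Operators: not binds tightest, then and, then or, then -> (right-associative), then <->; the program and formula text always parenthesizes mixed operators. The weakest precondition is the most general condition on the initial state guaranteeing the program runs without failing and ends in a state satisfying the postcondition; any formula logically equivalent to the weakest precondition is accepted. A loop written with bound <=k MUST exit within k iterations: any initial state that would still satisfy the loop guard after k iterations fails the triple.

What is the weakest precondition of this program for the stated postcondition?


Working backward. After the program, the postcondition 2*s + 2*s + 3 > -6 <-> (not (s + 9 <= s)) must hold; in canonical form it is 4*s > -9.
Before skip: 4*s > -9
Then branch requires 4*s > -9; else branch requires (2*b > -2 -> ((2*b > -2 -> ((not (2*b > -2)) and 4*s > -9)) and ((not (2*b > -2)) -> 4*s > -9))) and ((not (2*b > -2)) -> 4*s > -9).
Before the if: (s != 10 -> 4*s > -9) and ((not (s != 10)) -> ((2*b > -2 -> ((2*b > -2 -> ((not (2*b > -2)) and 4*s > -9)) and ((not (2*b > -2)) -> 4*s > -9))) and ((not (2*b > -2)) -> 4*s > -9)))
Before s := 3*b + 3*s: (3*b + 3*s != 10 -> 12*b + 12*s > -9) and ((not (3*b + 3*s != 10)) -> ((2*b > -2 -> ((2*b > -2 -> ((not (2*b > -2)) and 12*b + 12*s > -9)) and ((not (2*b > -2)) -> 12*b + 12*s > -9))) and ((not (2*b > -2)) -> 12*b + 12*s > -9)))
Answer: WP = (3*b + 3*s != 10 -> 12*b + 12*s > -9) and ((not (3*b + 3*s != 10)) -> ((2*b > -2 -> ((2*b > -2 -> ((not (2*b > -2)) and 12*b + 12*s > -9)) and ((not (2*b > -2)) -> 12*b + 12*s > -9))) and ((not (2*b > -2)) -> 12*b + 12*s > -9)))


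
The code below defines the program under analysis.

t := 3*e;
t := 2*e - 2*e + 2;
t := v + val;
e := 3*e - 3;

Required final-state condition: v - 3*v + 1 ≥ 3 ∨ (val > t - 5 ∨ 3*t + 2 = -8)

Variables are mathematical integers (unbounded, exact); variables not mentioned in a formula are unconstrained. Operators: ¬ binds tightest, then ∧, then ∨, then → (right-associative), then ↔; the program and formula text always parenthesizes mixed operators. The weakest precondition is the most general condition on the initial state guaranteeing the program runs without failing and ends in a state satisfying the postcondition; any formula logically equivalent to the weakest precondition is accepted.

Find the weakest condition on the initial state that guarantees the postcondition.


Working backward. After the program, the postcondition v - 3*v + 1 ≥ 3 ∨ (val > t - 5 ∨ 3*t + 2 = -8) must hold; in canonical form it is 2*v ≤ -2 ∨ val > t - 5 ∨ 3*t = -10.
Before e := 3*e - 3: 2*v ≤ -2 ∨ val > t - 5 ∨ 3*t = -10
Before t := v + val: 2*v ≤ -2 ∨ v < 5 ∨ 3*v + 3*val = -10
Before t := 2*e - 2*e + 2: 2*v ≤ -2 ∨ v < 5 ∨ 3*v + 3*val = -10
Before t := 3*e: 2*v ≤ -2 ∨ v < 5 ∨ 3*v + 3*val = -10
Answer: WP = 2*v ≤ -2 ∨ v < 5 ∨ 3*v + 3*val = -10


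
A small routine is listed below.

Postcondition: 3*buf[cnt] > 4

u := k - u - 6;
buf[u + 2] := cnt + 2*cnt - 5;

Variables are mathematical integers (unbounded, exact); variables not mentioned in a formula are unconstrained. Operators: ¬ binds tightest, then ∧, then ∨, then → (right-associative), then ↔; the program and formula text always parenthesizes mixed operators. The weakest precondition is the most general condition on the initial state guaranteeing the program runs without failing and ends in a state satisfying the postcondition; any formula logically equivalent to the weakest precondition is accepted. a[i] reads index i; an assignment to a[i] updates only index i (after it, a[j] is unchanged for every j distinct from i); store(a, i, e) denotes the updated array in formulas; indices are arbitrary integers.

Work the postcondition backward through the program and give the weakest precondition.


Working backward. After the program, 3*buf[cnt] > 4 must hold.
Before buf[u + 2] := cnt + 2*cnt - 5: 3*store(buf, u + 2, 3*cnt - 5)[cnt] > 4
Before u := k - u - 6: 3*store(buf, k - u - 4, 3*cnt - 5)[cnt] > 4
Answer: WP = 3*store(buf, k - u - 4, 3*cnt - 5)[cnt] > 4


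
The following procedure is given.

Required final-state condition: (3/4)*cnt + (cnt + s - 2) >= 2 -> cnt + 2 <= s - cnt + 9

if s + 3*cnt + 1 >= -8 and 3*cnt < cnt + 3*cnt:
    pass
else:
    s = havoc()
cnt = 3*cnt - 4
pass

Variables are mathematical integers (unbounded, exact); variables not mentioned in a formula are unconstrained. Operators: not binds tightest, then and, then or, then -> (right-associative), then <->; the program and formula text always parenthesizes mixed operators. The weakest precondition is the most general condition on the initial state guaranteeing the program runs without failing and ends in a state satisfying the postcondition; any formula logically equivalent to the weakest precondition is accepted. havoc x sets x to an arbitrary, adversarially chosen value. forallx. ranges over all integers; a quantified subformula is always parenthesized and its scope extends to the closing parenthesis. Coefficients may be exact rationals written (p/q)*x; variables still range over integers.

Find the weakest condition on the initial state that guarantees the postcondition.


Working backward. After the program, the postcondition (3/4)*cnt + (cnt + s - 2) >= 2 -> cnt + 2 <= s - cnt + 9 must hold; in canonical form it is (7/4)*cnt + s >= 4 -> 2*cnt <= s + 7.
Before skip: (7/4)*cnt + s >= 4 -> 2*cnt <= s + 7
Before cnt := 3*cnt - 4: (21/4)*cnt + s >= 11 -> 6*cnt <= s + 15
Then branch requires (21/4)*cnt + s >= 11 -> 6*cnt <= s + 15; else branch requires forall s_1. ((21/4)*cnt + s_1 >= 11 -> 6*cnt <= s_1 + 15).
Before the if: ((3*cnt + s >= -9 and cnt > 0) -> ((21/4)*cnt + s >= 11 -> 6*cnt <= s + 15)) and ((not (3*cnt + s >= -9 and cnt > 0)) -> (forall s_1. ((21/4)*cnt + s_1 >= 11 -> 6*cnt <= s_1 + 15)))
Answer: WP = ((3*cnt + s >= -9 and cnt > 0) -> ((21/4)*cnt + s >= 11 -> 6*cnt <= s + 15)) and ((not (3*cnt + s >= -9 and cnt > 0)) -> (forall s_1. ((21/4)*cnt + s_1 >= 11 -> 6*cnt <= s_1 + 15)))


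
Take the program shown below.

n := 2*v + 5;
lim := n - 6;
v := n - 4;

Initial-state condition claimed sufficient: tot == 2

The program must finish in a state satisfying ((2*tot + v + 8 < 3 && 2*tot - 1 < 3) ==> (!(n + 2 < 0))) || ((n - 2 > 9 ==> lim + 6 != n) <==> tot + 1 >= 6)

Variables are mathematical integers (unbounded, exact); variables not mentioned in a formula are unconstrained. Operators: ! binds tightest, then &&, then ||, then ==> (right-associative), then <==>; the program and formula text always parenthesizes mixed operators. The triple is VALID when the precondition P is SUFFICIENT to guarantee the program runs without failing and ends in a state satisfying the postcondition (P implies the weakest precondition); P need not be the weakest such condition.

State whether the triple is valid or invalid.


Working backward. After the program, the postcondition ((2*tot + v + 8 < 3 && 2*tot - 1 < 3) ==> (!(n + 2 < 0))) || ((n - 2 > 9 ==> lim + 6 != n) <==> tot + 1 >= 6) must hold; in canonical form it is ((2*tot + v < -5 && 2*tot < 4) ==> (!(n < -2))) || ((n > 11 ==> lim != n - 6) <==> tot >= 5).
Before v := n - 4: ((n + 2*tot < -1 && 2*tot < 4) ==> (!(n < -2))) || ((n > 11 ==> lim != n - 6) <==> tot >= 5)
Before lim := n - 6: ((n + 2*tot < -1 && 2*tot < 4) ==> (!(n < -2))) || ((!(n > 11)) <==> tot >= 5)
Before n := 2*v + 5: ((2*tot + 2*v < -6 && 2*tot < 4) ==> (!(2*v < -7))) || ((!(2*v > 6)) <==> tot >= 5)
The weakest precondition is ((2*tot + 2*v < -6 && 2*tot < 4) ==> (!(2*v < -7))) || ((!(2*v > 6)) <==> tot >= 5).
Check whether tot == 2 implies it.
Every state satisfying the precondition satisfies the weakest precondition: the implication holds.
Answer: valid


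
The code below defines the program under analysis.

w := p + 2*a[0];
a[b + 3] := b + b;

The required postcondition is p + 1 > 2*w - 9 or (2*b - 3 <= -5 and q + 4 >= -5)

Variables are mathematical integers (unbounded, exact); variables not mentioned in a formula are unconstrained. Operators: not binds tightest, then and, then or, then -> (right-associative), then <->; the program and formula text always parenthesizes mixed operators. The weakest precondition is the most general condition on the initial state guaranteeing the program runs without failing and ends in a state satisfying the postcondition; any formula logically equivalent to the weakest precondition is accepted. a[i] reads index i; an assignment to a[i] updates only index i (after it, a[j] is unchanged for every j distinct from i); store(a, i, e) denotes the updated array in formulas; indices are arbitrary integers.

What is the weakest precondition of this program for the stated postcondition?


Working backward. After the program, the postcondition p + 1 > 2*w - 9 or (2*b - 3 <= -5 and q + 4 >= -5) must hold; in canonical form it is p > 2*w - 10 or (2*b <= -2 and q >= -9).
Before a[b + 3] := b + b: p > 2*w - 10 or (2*b <= -2 and q >= -9)
Before w := p + 2*a[0]: 4*a[0] + p < 10 or (2*b <= -2 and q >= -9)
Answer: WP = 4*a[0] + p < 10 or (2*b <= -2 and q >= -9)


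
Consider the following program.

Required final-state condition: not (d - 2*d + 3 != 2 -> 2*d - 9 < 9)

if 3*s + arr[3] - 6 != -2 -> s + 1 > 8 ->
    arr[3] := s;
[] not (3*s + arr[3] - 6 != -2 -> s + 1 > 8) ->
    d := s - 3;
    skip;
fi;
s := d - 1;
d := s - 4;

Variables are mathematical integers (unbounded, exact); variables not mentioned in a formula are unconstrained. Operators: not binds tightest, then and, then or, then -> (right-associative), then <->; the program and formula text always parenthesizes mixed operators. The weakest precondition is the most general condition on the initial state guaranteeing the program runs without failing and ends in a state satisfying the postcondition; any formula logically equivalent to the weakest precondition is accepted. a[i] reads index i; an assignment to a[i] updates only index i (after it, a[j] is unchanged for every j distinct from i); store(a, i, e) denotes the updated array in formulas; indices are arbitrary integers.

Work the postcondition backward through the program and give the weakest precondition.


Working backward. After the program, the postcondition not (d - 2*d + 3 != 2 -> 2*d - 9 < 9) must hold; in canonical form it is not (d != 1 -> 2*d < 18).
Before d := s - 4: not (s != 5 -> 2*s < 26)
Before s := d - 1: not (d != 6 -> 2*d < 28)
Then branch requires not (d != 6 -> 2*d < 28); else branch requires not (s != 9 -> 2*s < 34).
Before the if: ((arr[3] + 3*s != 4 -> s > 7) -> (not (d != 6 -> 2*d < 28))) and ((not (arr[3] + 3*s != 4 -> s > 7)) -> (not (s != 9 -> 2*s < 34)))
Answer: WP = ((arr[3] + 3*s != 4 -> s > 7) -> (not (d != 6 -> 2*d < 28))) and ((not (arr[3] + 3*s != 4 -> s > 7)) -> (not (s != 9 -> 2*s < 34)))


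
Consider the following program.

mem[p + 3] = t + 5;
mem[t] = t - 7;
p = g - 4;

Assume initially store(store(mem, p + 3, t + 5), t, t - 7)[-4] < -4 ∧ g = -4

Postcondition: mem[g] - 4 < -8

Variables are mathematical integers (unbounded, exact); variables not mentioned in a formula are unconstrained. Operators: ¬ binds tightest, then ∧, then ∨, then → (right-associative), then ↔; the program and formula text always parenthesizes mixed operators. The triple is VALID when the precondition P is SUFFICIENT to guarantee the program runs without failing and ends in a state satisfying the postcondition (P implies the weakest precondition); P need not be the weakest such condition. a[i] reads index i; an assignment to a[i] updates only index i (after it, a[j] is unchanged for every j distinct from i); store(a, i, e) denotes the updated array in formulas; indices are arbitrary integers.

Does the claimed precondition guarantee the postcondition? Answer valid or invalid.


Working backward. After the program, the postcondition mem[g] - 4 < -8 must hold; in canonical form it is mem[g] < -4.
Before p := g - 4: mem[g] < -4
Before mem[t] := t - 7: store(mem, t, t - 7)[g] < -4
Before mem[p + 3] := t + 5: store(store(mem, p + 3, t + 5), t, t - 7)[g] < -4
The weakest precondition is store(store(mem, p + 3, t + 5), t, t - 7)[g] < -4.
Check whether store(store(mem, p + 3, t + 5), t, t - 7)[-4] < -4 ∧ g = -4 implies it.
Every state satisfying the precondition satisfies the weakest precondition: the implication holds.
Answer: valid


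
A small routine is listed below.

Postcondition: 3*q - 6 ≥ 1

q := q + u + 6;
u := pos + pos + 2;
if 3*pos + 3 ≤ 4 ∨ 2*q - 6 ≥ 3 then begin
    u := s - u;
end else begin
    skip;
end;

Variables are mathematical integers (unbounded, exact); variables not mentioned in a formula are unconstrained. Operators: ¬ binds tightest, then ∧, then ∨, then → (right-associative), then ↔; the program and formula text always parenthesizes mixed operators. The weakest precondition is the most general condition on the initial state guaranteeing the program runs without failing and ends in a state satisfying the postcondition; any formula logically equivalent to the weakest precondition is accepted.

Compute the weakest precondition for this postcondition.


Working backward. After the program, the postcondition 3*q - 6 ≥ 1 must hold; in canonical form it is 3*q ≥ 7.
Then branch requires 3*q ≥ 7; else branch requires 3*q ≥ 7.
Before the if: ((3*pos ≤ 1 ∨ 2*q ≥ 9) → 3*q ≥ 7) ∧ ((¬(3*pos ≤ 1 ∨ 2*q ≥ 9)) → 3*q ≥ 7)
Before u := pos + pos + 2: ((3*pos ≤ 1 ∨ 2*q ≥ 9) → 3*q ≥ 7) ∧ ((¬(3*pos ≤ 1 ∨ 2*q ≥ 9)) → 3*q ≥ 7)
Before q := q + u + 6: ((3*pos ≤ 1 ∨ 2*q + 2*u ≥ -3) → 3*q + 3*u ≥ -11) ∧ ((¬(3*pos ≤ 1 ∨ 2*q + 2*u ≥ -3)) → 3*q + 3*u ≥ -11)
Answer: WP = ((3*pos ≤ 1 ∨ 2*q + 2*u ≥ -3) → 3*q + 3*u ≥ -11) ∧ ((¬(3*pos ≤ 1 ∨ 2*q + 2*u ≥ -3)) → 3*q + 3*u ≥ -11)


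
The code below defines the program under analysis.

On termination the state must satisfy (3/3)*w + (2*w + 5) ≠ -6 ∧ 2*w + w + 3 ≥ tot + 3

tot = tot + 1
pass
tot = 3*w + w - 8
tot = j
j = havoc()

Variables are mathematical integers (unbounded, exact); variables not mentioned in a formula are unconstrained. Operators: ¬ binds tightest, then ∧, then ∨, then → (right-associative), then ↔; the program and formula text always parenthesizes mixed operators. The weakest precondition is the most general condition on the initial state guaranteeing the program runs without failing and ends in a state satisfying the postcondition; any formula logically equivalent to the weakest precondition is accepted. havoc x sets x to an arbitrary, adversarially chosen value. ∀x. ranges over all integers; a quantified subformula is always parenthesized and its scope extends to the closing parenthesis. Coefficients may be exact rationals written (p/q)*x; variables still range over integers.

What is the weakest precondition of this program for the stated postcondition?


Working backward. After the program, the postcondition (3/3)*w + (2*w + 5) ≠ -6 ∧ 2*w + w + 3 ≥ tot + 3 must hold; in canonical form it is 3*w ≠ -11 ∧ 3*w ≥ tot.
Before havoc j: 3*w ≠ -11 ∧ 3*w ≥ tot
Before tot := j: 3*w ≠ -11 ∧ 3*w ≥ j
Before tot := 3*w + w - 8: 3*w ≠ -11 ∧ 3*w ≥ j
Before skip: 3*w ≠ -11 ∧ 3*w ≥ j
Before tot := tot + 1: 3*w ≠ -11 ∧ 3*w ≥ j
Answer: WP = 3*w ≠ -11 ∧ 3*w ≥ j


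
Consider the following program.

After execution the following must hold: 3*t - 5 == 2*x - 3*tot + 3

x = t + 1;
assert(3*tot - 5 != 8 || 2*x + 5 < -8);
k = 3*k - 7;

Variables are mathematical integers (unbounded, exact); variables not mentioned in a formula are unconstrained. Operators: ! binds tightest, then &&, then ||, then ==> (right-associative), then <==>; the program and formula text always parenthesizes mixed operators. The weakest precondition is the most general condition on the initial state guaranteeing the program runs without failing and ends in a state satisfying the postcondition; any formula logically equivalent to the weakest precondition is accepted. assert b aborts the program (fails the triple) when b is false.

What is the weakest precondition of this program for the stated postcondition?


Working backward. After the program, the postcondition 3*t - 5 == 2*x - 3*tot + 3 must hold; in canonical form it is 3*t + 3*tot == 2*x + 8.
Before k := 3*k - 7: 3*t + 3*tot == 2*x + 8
Before assert 3*tot - 5 != 8 || 2*x + 5 < -8: (3*tot != 13 || 2*x < -13) && 3*t + 3*tot == 2*x + 8
Before x := t + 1: (3*tot != 13 || 2*t < -15) && t + 3*tot == 10
Answer: WP = (3*tot != 13 || 2*t < -15) && t + 3*tot == 10


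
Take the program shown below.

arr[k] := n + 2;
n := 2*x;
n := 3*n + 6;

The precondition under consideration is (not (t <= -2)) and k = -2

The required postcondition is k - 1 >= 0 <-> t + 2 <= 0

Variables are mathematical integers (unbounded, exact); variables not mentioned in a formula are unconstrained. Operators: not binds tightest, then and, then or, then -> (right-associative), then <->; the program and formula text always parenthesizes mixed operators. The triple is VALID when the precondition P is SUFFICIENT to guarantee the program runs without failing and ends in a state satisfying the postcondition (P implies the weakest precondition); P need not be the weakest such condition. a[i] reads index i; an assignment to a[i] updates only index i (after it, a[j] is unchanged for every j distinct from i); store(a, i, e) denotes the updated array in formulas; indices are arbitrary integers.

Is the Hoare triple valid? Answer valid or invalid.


Working backward. After the program, the postcondition k - 1 >= 0 <-> t + 2 <= 0 must hold; in canonical form it is k >= 1 <-> t <= -2.
Before n := 3*n + 6: k >= 1 <-> t <= -2
Before n := 2*x: k >= 1 <-> t <= -2
Before arr[k] := n + 2: k >= 1 <-> t <= -2
The weakest precondition is k >= 1 <-> t <= -2.
Check whether (not (t <= -2)) and k = -2 implies it.
Every state satisfying the precondition satisfies the weakest precondition: the implication holds.
Answer: valid


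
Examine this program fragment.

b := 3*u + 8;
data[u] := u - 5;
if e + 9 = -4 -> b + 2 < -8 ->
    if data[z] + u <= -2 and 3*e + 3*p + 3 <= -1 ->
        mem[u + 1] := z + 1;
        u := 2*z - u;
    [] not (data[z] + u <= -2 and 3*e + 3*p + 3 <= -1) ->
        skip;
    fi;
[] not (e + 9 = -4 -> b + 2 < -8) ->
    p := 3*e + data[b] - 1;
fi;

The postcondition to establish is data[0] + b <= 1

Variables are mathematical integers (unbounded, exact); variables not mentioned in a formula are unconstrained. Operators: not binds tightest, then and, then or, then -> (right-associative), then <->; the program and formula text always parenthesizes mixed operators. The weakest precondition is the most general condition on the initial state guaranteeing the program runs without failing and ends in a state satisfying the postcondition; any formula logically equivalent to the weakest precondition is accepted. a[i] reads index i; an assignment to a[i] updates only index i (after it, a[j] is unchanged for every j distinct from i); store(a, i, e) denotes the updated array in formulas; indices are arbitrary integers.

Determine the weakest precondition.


Working backward. After the program, data[0] + b <= 1 must hold.
Then branch requires ((data[z] + u <= -2 and 3*e + 3*p <= -4) -> data[0] + b <= 1) and ((not (data[z] + u <= -2 and 3*e + 3*p <= -4)) -> data[0] + b <= 1); else branch requires data[0] + b <= 1.
Before the if: ((e = -13 -> b < -10) -> (((data[z] + u <= -2 and 3*e + 3*p <= -4) -> data[0] + b <= 1) and ((not (data[z] + u <= -2 and 3*e + 3*p <= -4)) -> data[0] + b <= 1))) and ((not (e = -13 -> b < -10)) -> data[0] + b <= 1)
Before data[u] := u - 5: ((e = -13 -> b < -10) -> (((store(data, u, u - 5)[z] + u <= -2 and 3*e + 3*p <= -4) -> store(data, u, u - 5)[0] + b <= 1) and ((not (store(data, u, u - 5)[z] + u <= -2 and 3*e + 3*p <= -4)) -> store(data, u, u - 5)[0] + b <= 1))) and ((not (e = -13 -> b < -10)) -> store(data, u, u - 5)[0] + b <= 1)
Before b := 3*u + 8: ((e = -13 -> 3*u < -18) -> (((store(data, u, u - 5)[z] + u <= -2 and 3*e + 3*p <= -4) -> store(data, u, u - 5)[0] + 3*u <= -7) and ((not (store(data, u, u - 5)[z] + u <= -2 and 3*e + 3*p <= -4)) -> store(data, u, u - 5)[0] + 3*u <= -7))) and ((not (e = -13 -> 3*u < -18)) -> store(data, u, u - 5)[0] + 3*u <= -7)
Answer: WP = ((e = -13 -> 3*u < -18) -> (((store(data, u, u - 5)[z] + u <= -2 and 3*e + 3*p <= -4) -> store(data, u, u - 5)[0] + 3*u <= -7) and ((not (store(data, u, u - 5)[z] + u <= -2 and 3*e + 3*p <= -4)) -> store(data, u, u - 5)[0] + 3*u <= -7))) and ((not (e = -13 -> 3*u < -18)) -> store(data, u, u - 5)[0] + 3*u <= -7)


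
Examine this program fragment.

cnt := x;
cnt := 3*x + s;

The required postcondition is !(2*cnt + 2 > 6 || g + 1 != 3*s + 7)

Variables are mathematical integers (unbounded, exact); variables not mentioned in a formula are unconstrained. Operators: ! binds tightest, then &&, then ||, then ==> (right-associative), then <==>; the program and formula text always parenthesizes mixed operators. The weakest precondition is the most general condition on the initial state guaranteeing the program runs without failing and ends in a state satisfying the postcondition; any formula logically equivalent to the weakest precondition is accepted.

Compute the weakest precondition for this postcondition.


Working backward. After the program, the postcondition !(2*cnt + 2 > 6 || g + 1 != 3*s + 7) must hold; in canonical form it is !(2*cnt > 4 || g != 3*s + 6).
Before cnt := 3*x + s: !(2*s + 6*x > 4 || g != 3*s + 6)
Before cnt := x: !(2*s + 6*x > 4 || g != 3*s + 6)
Answer: WP = !(2*s + 6*x > 4 || g != 3*s + 6)


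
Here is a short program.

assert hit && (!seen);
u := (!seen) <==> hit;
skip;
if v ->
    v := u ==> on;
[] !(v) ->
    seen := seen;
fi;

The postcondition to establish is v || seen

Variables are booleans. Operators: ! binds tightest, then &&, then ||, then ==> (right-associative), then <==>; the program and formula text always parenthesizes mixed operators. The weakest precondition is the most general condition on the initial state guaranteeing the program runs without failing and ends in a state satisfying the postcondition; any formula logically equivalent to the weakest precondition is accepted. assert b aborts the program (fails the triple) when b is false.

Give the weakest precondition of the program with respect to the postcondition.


Working backward. After the program, v || seen must hold.
Then branch requires (u ==> on) || seen; else branch requires v || seen.
Before the if: (v ==> ((u ==> on) || seen)) && ((!v) ==> (v || seen))
Before skip: (v ==> ((u ==> on) || seen)) && ((!v) ==> (v || seen))
Before u := (!seen) <==> hit: (v ==> ((((!seen) <==> hit) ==> on) || seen)) && ((!v) ==> (v || seen))
Before assert hit && (!seen): hit && (!seen) && (v ==> ((((!seen) <==> hit) ==> on) || seen)) && ((!v) ==> (v || seen))
Answer: WP = hit && (!seen) && (v ==> ((((!seen) <==> hit) ==> on) || seen)) && ((!v) ==> (v || seen))


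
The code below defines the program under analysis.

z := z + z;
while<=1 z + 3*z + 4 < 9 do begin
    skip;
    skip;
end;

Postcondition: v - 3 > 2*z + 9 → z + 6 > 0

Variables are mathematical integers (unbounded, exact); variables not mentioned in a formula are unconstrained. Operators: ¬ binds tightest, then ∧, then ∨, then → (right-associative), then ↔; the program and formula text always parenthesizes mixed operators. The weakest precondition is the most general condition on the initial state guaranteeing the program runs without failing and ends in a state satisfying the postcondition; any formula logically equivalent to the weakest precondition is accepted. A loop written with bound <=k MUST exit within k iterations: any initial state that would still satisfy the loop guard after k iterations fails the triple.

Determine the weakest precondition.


Working backward. After the program, the postcondition v - 3 > 2*z + 9 → z + 6 > 0 must hold; in canonical form it is v > 2*z + 12 → z > -6.
Before the loop (bound <=1), unroll the exhaustion recursion (WP_0 = exit-now case; WP_j = one more guarded iteration, up to j = 1):
  WP_0: (¬(4*z < 5)) ∧ (v > 2*z + 12 → z > -6)
  WP_1: (4*z < 5 → ((¬(4*z < 5)) ∧ (v > 2*z + 12 → z > -6))) ∧ ((¬(4*z < 5)) → (v > 2*z + 12 → z > -6))
So before the loop: (4*z < 5 → ((¬(4*z < 5)) ∧ (v > 2*z + 12 → z > -6))) ∧ ((¬(4*z < 5)) → (v > 2*z + 12 → z > -6))
Before z := z + z: (8*z < 5 → ((¬(8*z < 5)) ∧ (v > 4*z + 12 → 2*z > -6))) ∧ ((¬(8*z < 5)) → (v > 4*z + 12 → 2*z > -6))
Answer: WP = (8*z < 5 → ((¬(8*z < 5)) ∧ (v > 4*z + 12 → 2*z > -6))) ∧ ((¬(8*z < 5)) → (v > 4*z + 12 → 2*z > -6))


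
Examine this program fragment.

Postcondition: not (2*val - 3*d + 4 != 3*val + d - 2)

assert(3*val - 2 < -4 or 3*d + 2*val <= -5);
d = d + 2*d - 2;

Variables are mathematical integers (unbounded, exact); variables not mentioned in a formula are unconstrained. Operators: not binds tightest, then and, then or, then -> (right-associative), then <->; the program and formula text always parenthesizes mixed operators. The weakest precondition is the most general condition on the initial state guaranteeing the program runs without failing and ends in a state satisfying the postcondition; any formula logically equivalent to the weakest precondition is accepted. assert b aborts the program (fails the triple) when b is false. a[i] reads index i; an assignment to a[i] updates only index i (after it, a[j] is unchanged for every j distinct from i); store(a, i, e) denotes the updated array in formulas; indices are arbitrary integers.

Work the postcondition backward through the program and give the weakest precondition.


Working backward. After the program, the postcondition not (2*val - 3*d + 4 != 3*val + d - 2) must hold; in canonical form it is not (4*d + val != 6).
Before d := d + 2*d - 2: not (12*d + val != 14)
Before assert 3*val - 2 < -4 or 3*d + 2*val <= -5: (3*val < -2 or 3*d + 2*val <= -5) and (not (12*d + val != 14))
Answer: WP = (3*val < -2 or 3*d + 2*val <= -5) and (not (12*d + val != 14))


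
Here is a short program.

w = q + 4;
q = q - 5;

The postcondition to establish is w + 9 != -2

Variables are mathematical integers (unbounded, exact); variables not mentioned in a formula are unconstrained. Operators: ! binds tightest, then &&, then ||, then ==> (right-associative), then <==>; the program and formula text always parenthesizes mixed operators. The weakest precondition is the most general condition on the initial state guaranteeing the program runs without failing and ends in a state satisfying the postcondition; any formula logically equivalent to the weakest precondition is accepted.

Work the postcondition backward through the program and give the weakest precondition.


Working backward. After the program, the postcondition w + 9 != -2 must hold; in canonical form it is w != -11.
Before q := q - 5: w != -11
Before w := q + 4: q != -15
Answer: WP = q != -15


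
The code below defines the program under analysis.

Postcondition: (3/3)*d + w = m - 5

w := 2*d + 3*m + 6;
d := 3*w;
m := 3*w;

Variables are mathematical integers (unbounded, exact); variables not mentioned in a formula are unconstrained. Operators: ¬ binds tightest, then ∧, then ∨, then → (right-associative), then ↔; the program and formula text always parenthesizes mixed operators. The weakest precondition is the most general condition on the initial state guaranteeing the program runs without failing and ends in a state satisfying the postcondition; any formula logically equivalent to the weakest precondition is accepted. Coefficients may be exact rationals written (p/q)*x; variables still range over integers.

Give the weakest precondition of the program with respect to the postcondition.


Working backward. After the program, the postcondition (3/3)*d + w = m - 5 must hold; in canonical form it is d + w = m - 5.
Before m := 3*w: d = 2*w - 5
Before d := 3*w: w = -5
Before w := 2*d + 3*m + 6: 2*d + 3*m = -11
Answer: WP = 2*d + 3*m = -11


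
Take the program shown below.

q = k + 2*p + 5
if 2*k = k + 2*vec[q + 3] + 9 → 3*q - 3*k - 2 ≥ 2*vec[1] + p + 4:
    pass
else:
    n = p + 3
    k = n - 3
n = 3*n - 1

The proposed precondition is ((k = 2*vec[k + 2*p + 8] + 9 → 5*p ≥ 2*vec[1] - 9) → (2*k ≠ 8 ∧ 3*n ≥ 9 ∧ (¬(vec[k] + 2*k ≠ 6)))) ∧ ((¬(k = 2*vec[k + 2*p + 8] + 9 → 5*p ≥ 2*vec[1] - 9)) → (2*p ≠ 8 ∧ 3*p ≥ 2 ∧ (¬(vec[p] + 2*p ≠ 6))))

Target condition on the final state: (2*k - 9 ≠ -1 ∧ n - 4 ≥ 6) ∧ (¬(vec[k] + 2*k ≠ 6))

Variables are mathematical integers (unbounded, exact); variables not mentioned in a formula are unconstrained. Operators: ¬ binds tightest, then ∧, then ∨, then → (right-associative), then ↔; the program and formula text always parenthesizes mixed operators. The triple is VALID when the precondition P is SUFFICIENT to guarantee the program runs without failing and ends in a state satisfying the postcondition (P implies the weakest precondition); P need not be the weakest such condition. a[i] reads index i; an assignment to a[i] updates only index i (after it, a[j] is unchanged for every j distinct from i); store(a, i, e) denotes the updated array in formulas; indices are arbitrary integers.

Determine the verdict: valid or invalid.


Working backward. After the program, the postcondition (2*k - 9 ≠ -1 ∧ n - 4 ≥ 6) ∧ (¬(vec[k] + 2*k ≠ 6)) must hold; in canonical form it is 2*k ≠ 8 ∧ n ≥ 10 ∧ (¬(vec[k] + 2*k ≠ 6)).
Before n := 3*n - 1: 2*k ≠ 8 ∧ 3*n ≥ 11 ∧ (¬(vec[k] + 2*k ≠ 6))
Then branch requires 2*k ≠ 8 ∧ 3*n ≥ 11 ∧ (¬(vec[k] + 2*k ≠ 6)); else branch requires 2*p ≠ 8 ∧ 3*p ≥ 2 ∧ (¬(vec[p] + 2*p ≠ 6)).
Before the if: ((k = 2*vec[q + 3] + 9 → 3*q ≥ 2*vec[1] + 3*k + p + 6) → (2*k ≠ 8 ∧ 3*n ≥ 11 ∧ (¬(vec[k] + 2*k ≠ 6)))) ∧ ((¬(k = 2*vec[q + 3] + 9 → 3*q ≥ 2*vec[1] + 3*k + p + 6)) → (2*p ≠ 8 ∧ 3*p ≥ 2 ∧ (¬(vec[p] + 2*p ≠ 6))))
Before q := k + 2*p + 5: ((k = 2*vec[k + 2*p + 8] + 9 → 5*p ≥ 2*vec[1] - 9) → (2*k ≠ 8 ∧ 3*n ≥ 11 ∧ (¬(vec[k] + 2*k ≠ 6)))) ∧ ((¬(k = 2*vec[k + 2*p + 8] + 9 → 5*p ≥ 2*vec[1] - 9)) → (2*p ≠ 8 ∧ 3*p ≥ 2 ∧ (¬(vec[p] + 2*p ≠ 6))))
The weakest precondition is ((k = 2*vec[k + 2*p + 8] + 9 → 5*p ≥ 2*vec[1] - 9) → (2*k ≠ 8 ∧ 3*n ≥ 11 ∧ (¬(vec[k] + 2*k ≠ 6)))) ∧ ((¬(k = 2*vec[k + 2*p + 8] + 9 → 5*p ≥ 2*vec[1] - 9)) → (2*p ≠ 8 ∧ 3*p ≥ 2 ∧ (¬(vec[p] + 2*p ≠ 6)))).
Check whether ((k = 2*vec[k + 2*p + 8] + 9 → 5*p ≥ 2*vec[1] - 9) → (2*k ≠ 8 ∧ 3*n ≥ 9 ∧ (¬(vec[k] + 2*k ≠ 6)))) ∧ ((¬(k = 2*vec[k + 2*p + 8] + 9 → 5*p ≥ 2*vec[1] - 9)) → (2*p ≠ 8 ∧ 3*p ≥ 2 ∧ (¬(vec[p] + 2*p ≠ 6)))) implies it.
Countermodel: at the initial state k = 0, n = 3, p = -6516, vec = {[-13024] = -5, [-6516] = 6, [0] = 6, [1] = 6, elsewhere 6}, the precondition holds but the weakest precondition fails.
Answer: invalid


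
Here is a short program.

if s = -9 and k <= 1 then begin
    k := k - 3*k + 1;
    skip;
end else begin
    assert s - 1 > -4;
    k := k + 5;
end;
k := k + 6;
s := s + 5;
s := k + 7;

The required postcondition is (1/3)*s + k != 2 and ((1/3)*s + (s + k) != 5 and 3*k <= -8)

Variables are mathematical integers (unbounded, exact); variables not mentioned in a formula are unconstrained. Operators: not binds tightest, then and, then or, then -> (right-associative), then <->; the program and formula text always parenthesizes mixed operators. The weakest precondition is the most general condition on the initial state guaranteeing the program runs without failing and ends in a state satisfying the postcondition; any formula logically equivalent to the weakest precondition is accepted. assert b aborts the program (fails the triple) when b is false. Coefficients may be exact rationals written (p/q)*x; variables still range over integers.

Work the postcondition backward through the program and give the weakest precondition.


Working backward. After the program, the postcondition (1/3)*s + k != 2 and ((1/3)*s + (s + k) != 5 and 3*k <= -8) must hold; in canonical form it is k + (1/3)*s != 2 and k + (4/3)*s != 5 and 3*k <= -8.
Before s := k + 7: (4/3)*k != -1/3 and (7/3)*k != -13/3 and 3*k <= -8
Before s := s + 5: (4/3)*k != -1/3 and (7/3)*k != -13/3 and 3*k <= -8
Before k := k + 6: (4/3)*k != -25/3 and (7/3)*k != -55/3 and 3*k <= -26
Then branch requires (8/3)*k != 29/3 and (14/3)*k != 62/3 and 6*k >= 29; else branch requires s > -3 and (4/3)*k != -15 and (7/3)*k != -30 and 3*k <= -41.
Before the if: ((s = -9 and k <= 1) -> ((8/3)*k != 29/3 and (14/3)*k != 62/3 and 6*k >= 29)) and ((not (s = -9 and k <= 1)) -> (s > -3 and (4/3)*k != -15 and (7/3)*k != -30 and 3*k <= -41))
Answer: WP = ((s = -9 and k <= 1) -> ((8/3)*k != 29/3 and (14/3)*k != 62/3 and 6*k >= 29)) and ((not (s = -9 and k <= 1)) -> (s > -3 and (4/3)*k != -15 and (7/3)*k != -30 and 3*k <= -41))


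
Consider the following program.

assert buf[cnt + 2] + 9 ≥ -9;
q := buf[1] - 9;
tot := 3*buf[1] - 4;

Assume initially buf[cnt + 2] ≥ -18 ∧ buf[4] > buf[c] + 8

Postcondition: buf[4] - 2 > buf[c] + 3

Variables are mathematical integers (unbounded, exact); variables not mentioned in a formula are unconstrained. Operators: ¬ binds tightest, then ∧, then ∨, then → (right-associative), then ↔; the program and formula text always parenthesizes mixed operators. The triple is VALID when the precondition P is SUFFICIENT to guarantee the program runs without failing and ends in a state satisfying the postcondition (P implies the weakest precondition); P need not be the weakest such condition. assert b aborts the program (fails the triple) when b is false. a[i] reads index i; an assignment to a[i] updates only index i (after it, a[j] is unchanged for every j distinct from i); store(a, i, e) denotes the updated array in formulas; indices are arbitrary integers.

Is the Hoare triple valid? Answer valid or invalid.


Working backward. After the program, the postcondition buf[4] - 2 > buf[c] + 3 must hold; in canonical form it is buf[4] > buf[c] + 5.
Before tot := 3*buf[1] - 4: buf[4] > buf[c] + 5
Before q := buf[1] - 9: buf[4] > buf[c] + 5
Before assert buf[cnt + 2] + 9 ≥ -9: buf[cnt + 2] ≥ -18 ∧ buf[4] > buf[c] + 5
The weakest precondition is buf[cnt + 2] ≥ -18 ∧ buf[4] > buf[c] + 5.
Check whether buf[cnt + 2] ≥ -18 ∧ buf[4] > buf[c] + 8 implies it.
Every state satisfying the precondition satisfies the weakest precondition: the implication holds.
Answer: valid


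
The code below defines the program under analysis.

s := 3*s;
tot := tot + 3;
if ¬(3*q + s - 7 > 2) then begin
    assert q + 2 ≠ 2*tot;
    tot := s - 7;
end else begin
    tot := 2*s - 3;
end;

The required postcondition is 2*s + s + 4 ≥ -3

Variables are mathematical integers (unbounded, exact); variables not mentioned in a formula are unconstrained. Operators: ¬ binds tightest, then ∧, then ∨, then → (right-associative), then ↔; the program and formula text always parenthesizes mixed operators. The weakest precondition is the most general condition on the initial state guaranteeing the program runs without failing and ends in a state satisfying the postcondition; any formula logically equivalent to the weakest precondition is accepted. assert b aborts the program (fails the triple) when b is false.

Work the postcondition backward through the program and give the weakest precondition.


Working backward. After the program, the postcondition 2*s + s + 4 ≥ -3 must hold; in canonical form it is 3*s ≥ -7.
Then branch requires q ≠ 2*tot - 2 ∧ 3*s ≥ -7; else branch requires 3*s ≥ -7.
Before the if: ((¬(3*q + s > 9)) → (q ≠ 2*tot - 2 ∧ 3*s ≥ -7)) ∧ (3*q + s > 9 → 3*s ≥ -7)
Before tot := tot + 3: ((¬(3*q + s > 9)) → (q ≠ 2*tot + 4 ∧ 3*s ≥ -7)) ∧ (3*q + s > 9 → 3*s ≥ -7)
Before s := 3*s: ((¬(3*q + 3*s > 9)) → (q ≠ 2*tot + 4 ∧ 9*s ≥ -7)) ∧ (3*q + 3*s > 9 → 9*s ≥ -7)
Answer: WP = ((¬(3*q + 3*s > 9)) → (q ≠ 2*tot + 4 ∧ 9*s ≥ -7)) ∧ (3*q + 3*s > 9 → 9*s ≥ -7)


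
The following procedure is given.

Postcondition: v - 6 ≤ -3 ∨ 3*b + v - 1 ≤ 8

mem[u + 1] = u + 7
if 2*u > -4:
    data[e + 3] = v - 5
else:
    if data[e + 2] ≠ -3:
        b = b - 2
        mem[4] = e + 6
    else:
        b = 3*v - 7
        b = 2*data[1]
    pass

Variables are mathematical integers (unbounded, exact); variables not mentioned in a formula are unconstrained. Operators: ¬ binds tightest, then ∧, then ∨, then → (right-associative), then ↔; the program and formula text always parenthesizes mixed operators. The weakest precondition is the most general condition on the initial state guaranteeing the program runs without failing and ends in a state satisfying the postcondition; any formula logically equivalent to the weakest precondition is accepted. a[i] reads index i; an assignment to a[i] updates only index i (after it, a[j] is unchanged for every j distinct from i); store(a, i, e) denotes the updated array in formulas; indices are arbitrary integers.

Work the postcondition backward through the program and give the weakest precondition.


Working backward. After the program, the postcondition v - 6 ≤ -3 ∨ 3*b + v - 1 ≤ 8 must hold; in canonical form it is v ≤ 3 ∨ 3*b + v ≤ 9.
Then branch requires v ≤ 3 ∨ 3*b + v ≤ 9; else branch requires (data[e + 2] ≠ -3 → (v ≤ 3 ∨ 3*b + v ≤ 15)) ∧ ((¬(data[e + 2] ≠ -3)) → (v ≤ 3 ∨ 6*data[1] + v ≤ 9)).
Before the if: (2*u > -4 → (v ≤ 3 ∨ 3*b + v ≤ 9)) ∧ ((¬(2*u > -4)) → ((data[e + 2] ≠ -3 → (v ≤ 3 ∨ 3*b + v ≤ 15)) ∧ ((¬(data[e + 2] ≠ -3)) → (v ≤ 3 ∨ 6*data[1] + v ≤ 9))))
Before mem[u + 1] := u + 7: (2*u > -4 → (v ≤ 3 ∨ 3*b + v ≤ 9)) ∧ ((¬(2*u > -4)) → ((data[e + 2] ≠ -3 → (v ≤ 3 ∨ 3*b + v ≤ 15)) ∧ ((¬(data[e + 2] ≠ -3)) → (v ≤ 3 ∨ 6*data[1] + v ≤ 9))))
Answer: WP = (2*u > -4 → (v ≤ 3 ∨ 3*b + v ≤ 9)) ∧ ((¬(2*u > -4)) → ((data[e + 2] ≠ -3 → (v ≤ 3 ∨ 3*b + v ≤ 15)) ∧ ((¬(data[e + 2] ≠ -3)) → (v ≤ 3 ∨ 6*data[1] + v ≤ 9))))


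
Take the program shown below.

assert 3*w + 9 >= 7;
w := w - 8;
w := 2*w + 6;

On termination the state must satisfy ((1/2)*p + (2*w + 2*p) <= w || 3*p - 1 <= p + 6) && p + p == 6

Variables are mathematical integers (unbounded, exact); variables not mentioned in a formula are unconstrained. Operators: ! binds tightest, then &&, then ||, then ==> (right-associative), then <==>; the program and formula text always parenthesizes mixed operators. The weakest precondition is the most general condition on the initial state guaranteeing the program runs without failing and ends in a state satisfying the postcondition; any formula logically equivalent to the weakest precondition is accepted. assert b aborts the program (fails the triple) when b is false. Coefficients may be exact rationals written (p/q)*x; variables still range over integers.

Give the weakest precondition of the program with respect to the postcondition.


Working backward. After the program, the postcondition ((1/2)*p + (2*w + 2*p) <= w || 3*p - 1 <= p + 6) && p + p == 6 must hold; in canonical form it is ((5/2)*p + w <= 0 || 2*p <= 7) && 2*p == 6.
Before w := 2*w + 6: ((5/2)*p + 2*w <= -6 || 2*p <= 7) && 2*p == 6
Before w := w - 8: ((5/2)*p + 2*w <= 10 || 2*p <= 7) && 2*p == 6
Before assert 3*w + 9 >= 7: 3*w >= -2 && ((5/2)*p + 2*w <= 10 || 2*p <= 7) && 2*p == 6
Answer: WP = 3*w >= -2 && ((5/2)*p + 2*w <= 10 || 2*p <= 7) && 2*p == 6
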